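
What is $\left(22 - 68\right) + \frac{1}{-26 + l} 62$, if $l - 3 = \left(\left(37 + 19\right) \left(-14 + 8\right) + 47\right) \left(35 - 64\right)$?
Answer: $- \frac{192203}{4179} \approx -45.993$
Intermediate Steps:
$l = 8384$ ($l = 3 + \left(\left(37 + 19\right) \left(-14 + 8\right) + 47\right) \left(35 - 64\right) = 3 + \left(56 \left(-6\right) + 47\right) \left(-29\right) = 3 + \left(-336 + 47\right) \left(-29\right) = 3 - -8381 = 3 + 8381 = 8384$)
$\left(22 - 68\right) + \frac{1}{-26 + l} 62 = \left(22 - 68\right) + \frac{1}{-26 + 8384} \cdot 62 = -46 + \frac{1}{8358} \cdot 62 = -46 + \frac{31}{4179} = - \frac{192203}{4179}$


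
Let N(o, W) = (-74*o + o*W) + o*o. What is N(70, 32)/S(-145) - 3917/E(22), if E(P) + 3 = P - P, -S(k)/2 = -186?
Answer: 40639/31 ≈ 1310.9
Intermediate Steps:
S(k) = 372 (S(k) = -2*(-186) = 372)
E(P) = -3 (E(P) = -3 + (P - P) = -3 + 0 = -3)
N(o, W) = o² - 74*o + W*o (N(o, W) = (-74*o + W*o) + o² = o² - 74*o + W*o)
N(70, 32)/S(-145) - 3917/E(22) = (70*(-74 + 32 + 70))/372 - 3917/(-3) = (70*28)*(1/372) - 3917*(-⅓) = 1960*(1/372) + 3917/3 = 490/93 + 3917/3 = 40639/31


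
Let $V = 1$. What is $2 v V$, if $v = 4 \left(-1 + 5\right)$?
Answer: $32$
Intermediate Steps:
$v = 16$ ($v = 4 \cdot 4 = 16$)
$2 v V = 2 \cdot 16 \cdot 1 = 32 \cdot 1 = 32$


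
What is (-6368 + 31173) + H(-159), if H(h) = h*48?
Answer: 17173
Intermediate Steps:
H(h) = 48*h
(-6368 + 31173) + H(-159) = (-6368 + 31173) + 48*(-159) = 24805 - 7632 = 17173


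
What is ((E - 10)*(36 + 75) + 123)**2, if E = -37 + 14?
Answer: 12531600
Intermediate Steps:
E = -23
((E - 10)*(36 + 75) + 123)**2 = ((-23 - 10)*(36 + 75) + 123)**2 = (-33*111 + 123)**2 = (-3663 + 123)**2 = (-3540)**2 = 12531600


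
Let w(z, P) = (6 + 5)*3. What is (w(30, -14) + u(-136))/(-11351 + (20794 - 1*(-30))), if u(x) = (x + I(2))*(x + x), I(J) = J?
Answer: 36481/9473 ≈ 3.8511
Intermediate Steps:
u(x) = 2*x*(2 + x) (u(x) = (x + 2)*(x + x) = (2 + x)*(2*x) = 2*x*(2 + x))
w(z, P) = 33 (w(z, P) = 11*3 = 33)
(w(30, -14) + u(-136))/(-11351 + (20794 - 1*(-30))) = (33 + 2*(-136)*(2 - 136))/(-11351 + (20794 - 1*(-30))) = (33 + 2*(-136)*(-134))/(-11351 + (20794 + 30)) = (33 + 36448)/(-11351 + 20824) = 36481/9473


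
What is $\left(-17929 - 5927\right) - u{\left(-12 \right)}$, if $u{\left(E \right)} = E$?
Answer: $-23844$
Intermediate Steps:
$\left(-17929 - 5927\right) - u{\left(-12 \right)} = \left(-17929 - 5927\right) - -12 = \left(-17929 - 5927\right) + 12 = -23856 + 12 = -23844$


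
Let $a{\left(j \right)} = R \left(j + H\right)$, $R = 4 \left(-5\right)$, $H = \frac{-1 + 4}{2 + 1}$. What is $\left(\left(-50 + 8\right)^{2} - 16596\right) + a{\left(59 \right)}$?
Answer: $-16032$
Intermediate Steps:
$H = 1$ ($H = \frac{3}{3} = 3 \cdot \frac{1}{3} = 1$)
$R = -20$
$a{\left(j \right)} = -20 - 20 j$ ($a{\left(j \right)} = - 20 \left(j + 1\right) = - 20 \left(1 + j\right) = -20 - 20 j$)
$\left(\left(-50 + 8\right)^{2} - 16596\right) + a{\left(59 \right)} = \left(\left(-50 + 8\right)^{2} - 16596\right) - 1200 = \left(\left(-42\right)^{2} - 16596\right) - 1200 = \left(1764 - 16596\right) - 1200 = -14832 - 1200 = -16032$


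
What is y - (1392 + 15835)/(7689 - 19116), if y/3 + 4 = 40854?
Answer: 1400396077/11427 ≈ 1.2255e+5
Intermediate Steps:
y = 122550 (y = -12 + 3*40854 = -12 + 122562 = 122550)
y - (1392 + 15835)/(7689 - 19116) = 122550 - (1392 + 15835)/(7689 - 19116) = 122550 - 17227/(-11427) = 122550 - 17227*(-1)/11427 = 122550 - 1*(-17227/11427) = 122550 + 17227/11427 = 1400396077/11427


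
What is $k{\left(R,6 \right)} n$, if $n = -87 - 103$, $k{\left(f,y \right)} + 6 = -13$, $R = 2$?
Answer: $3610$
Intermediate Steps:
$k{\left(f,y \right)} = -19$ ($k{\left(f,y \right)} = -6 - 13 = -19$)
$n = -190$ ($n = -87 - 103 = -190$)
$k{\left(R,6 \right)} n = \left(-19\right) \left(-190\right) = 3610$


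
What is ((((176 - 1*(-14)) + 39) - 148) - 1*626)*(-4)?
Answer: 2180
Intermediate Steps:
((((176 - 1*(-14)) + 39) - 148) - 1*626)*(-4) = ((((176 + 14) + 39) - 148) - 626)*(-4) = (((190 + 39) - 148) - 626)*(-4) = ((229 - 148) - 626)*(-4) = (81 - 626)*(-4) = -545*(-4) = 2180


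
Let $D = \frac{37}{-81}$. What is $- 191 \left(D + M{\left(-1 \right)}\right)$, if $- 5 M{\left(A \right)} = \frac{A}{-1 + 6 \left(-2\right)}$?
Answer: $\frac{474826}{5265} \approx 90.185$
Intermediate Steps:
$D = - \frac{37}{81}$ ($D = 37 \left(- \frac{1}{81}\right) = - \frac{37}{81} \approx -0.45679$)
$M{\left(A \right)} = \frac{A}{65}$ ($M{\left(A \right)} = - \frac{A \frac{1}{-1 + 6 \left(-2\right)}}{5} = - \frac{A \frac{1}{-1 - 12}}{5} = - \frac{A \frac{1}{-13}}{5} = - \frac{A \left(- \frac{1}{13}\right)}{5} = - \frac{\left(- \frac{1}{13}\right) A}{5} = \frac{A}{65}$)
$- 191 \left(D + M{\left(-1 \right)}\right) = - 191 \left(- \frac{37}{81} + \frac{1}{65} \left(-1\right)\right) = - 191 \left(- \frac{37}{81} - \frac{1}{65}\right) = \left(-191\right) \left(- \frac{2486}{5265}\right) = \frac{474826}{5265}$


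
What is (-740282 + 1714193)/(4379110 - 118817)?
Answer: 973911/4260293 ≈ 0.22860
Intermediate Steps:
(-740282 + 1714193)/(4379110 - 118817) = 973911/4260293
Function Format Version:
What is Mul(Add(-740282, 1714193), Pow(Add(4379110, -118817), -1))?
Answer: Rational(973911, 4260293) ≈ 0.22860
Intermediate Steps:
Mul(Add(-740282, 1714193), Pow(Add(4379110, -118817), -1)) = Mul(973911, Pow(4260293, -1)) = Mul(973911, Rational(1, 4260293)) = Rational(973911, 4260293)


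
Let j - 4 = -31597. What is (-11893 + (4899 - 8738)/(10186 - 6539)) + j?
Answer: -158597281/3647 ≈ -43487.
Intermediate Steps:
j = -31593 (j = 4 - 31597 = -31593)
(-11893 + (4899 - 8738)/(10186 - 6539)) + j = (-11893 + (4899 - 8738)/(10186 - 6539)) - 31593 = (-11893 - 3839/3647) - 31593 = -43377610/3647 - 31593 = -158597281/3647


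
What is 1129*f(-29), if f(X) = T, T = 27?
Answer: 30483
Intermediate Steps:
f(X) = 27
1129*f(-29) = 1129*27 = 30483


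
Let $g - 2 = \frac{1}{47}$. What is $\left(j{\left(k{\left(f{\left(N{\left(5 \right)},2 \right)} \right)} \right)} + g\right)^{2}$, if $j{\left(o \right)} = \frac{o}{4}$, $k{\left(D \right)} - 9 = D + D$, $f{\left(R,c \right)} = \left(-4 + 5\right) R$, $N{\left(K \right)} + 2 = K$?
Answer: $\frac{1177225}{35344} \approx 33.308$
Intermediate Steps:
$N{\left(K \right)} = -2 + K$
$f{\left(R,c \right)} = R$ ($f{\left(R,c \right)} = 1 R = R$)
$k{\left(D \right)} = 9 + 2 D$ ($k{\left(D \right)} = 9 + \left(D + D\right) = 9 + 2 D$)
$j{\left(o \right)} = \frac{o}{4}$ ($j{\left(o \right)} = o \frac{1}{4} = \frac{o}{4}$)
$g = \frac{95}{47}$ ($g = 2 + \frac{1}{47} = \frac{95}{47} \approx 2.0213$)
$\left(j{\left(k{\left(f{\left(N{\left(5 \right)},2 \right)} \right)} \right)} + g\right)^{2} = \left(\frac{9 + 2 \left(-2 + 5\right)}{4} + \frac{95}{47}\right)^{2} = \left(\frac{9 + 2 \cdot 3}{4} + \frac{95}{47}\right)^{2} = \left(\frac{9 + 6}{4} + \frac{95}{47}\right)^{2} = \left(\frac{1}{4} \cdot 15 + \frac{95}{47}\right)^{2} = \left(\frac{15}{4} + \frac{95}{47}\right)^{2} = \left(\frac{1085}{188}\right)^{2} = \frac{1177225}{35344}$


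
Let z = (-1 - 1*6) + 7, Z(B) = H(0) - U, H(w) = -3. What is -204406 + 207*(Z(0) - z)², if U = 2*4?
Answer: -179359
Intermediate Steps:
U = 8
Z(B) = -11 (Z(B) = -3 - 1*8 = -3 - 8 = -11)
z = 0 (z = (-1 - 6) + 7 = -7 + 7 = 0)
-204406 + 207*(Z(0) - z)² = -204406 + 207*(-11 - 1*0)² = -204406 + 207*(-11 + 0)² = -204406 + 207*(-11)² = -204406 + 207*121 = -204406 + 25047 = -179359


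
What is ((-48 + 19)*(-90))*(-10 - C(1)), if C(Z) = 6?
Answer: -41760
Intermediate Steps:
((-48 + 19)*(-90))*(-10 - C(1)) = ((-48 + 19)*(-90))*(-10 - 1*6) = (-29*(-90))*(-10 - 6) = 2610*(-16) = -41760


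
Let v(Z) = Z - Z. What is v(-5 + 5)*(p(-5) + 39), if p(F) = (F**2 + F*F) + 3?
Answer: 0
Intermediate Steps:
p(F) = 3 + 2*F**2 (p(F) = (F**2 + F**2) + 3 = 2*F**2 + 3 = 3 + 2*F**2)
v(Z) = 0
v(-5 + 5)*(p(-5) + 39) = 0*((3 + 2*(-5)**2) + 39) = 0*((3 + 2*25) + 39) = 0*((3 + 50) + 39) = 0*(53 + 39) = 0*92 = 0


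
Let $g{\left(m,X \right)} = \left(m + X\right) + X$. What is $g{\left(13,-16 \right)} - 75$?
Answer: $-94$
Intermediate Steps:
$g{\left(m,X \right)} = m + 2 X$ ($g{\left(m,X \right)} = \left(X + m\right) + X = m + 2 X$)
$g{\left(13,-16 \right)} - 75 = \left(13 + 2 \left(-16\right)\right) - 75 = \left(13 - 32\right) - 75 = -19 - 75 = -94$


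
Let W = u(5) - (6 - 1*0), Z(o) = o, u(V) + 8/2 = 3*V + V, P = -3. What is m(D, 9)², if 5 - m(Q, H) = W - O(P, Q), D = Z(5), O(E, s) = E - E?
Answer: 25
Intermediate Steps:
u(V) = -4 + 4*V (u(V) = -4 + (3*V + V) = -4 + 4*V)
O(E, s) = 0
D = 5
W = 10 (W = (-4 + 4*5) - (6 - 1*0) = (-4 + 20) - (6 + 0) = 16 - 1*6 = 16 - 6 = 10)
m(Q, H) = -5 (m(Q, H) = 5 - (10 - 1*0) = 5 - (10 + 0) = 5 - 1*10 = 5 - 10 = -5)
m(D, 9)² = (-5)² = 25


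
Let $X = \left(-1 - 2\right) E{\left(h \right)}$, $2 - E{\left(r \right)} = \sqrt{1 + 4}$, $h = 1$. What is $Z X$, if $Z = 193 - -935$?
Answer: $-6768 + 3384 \sqrt{5} \approx 798.85$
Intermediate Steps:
$E{\left(r \right)} = 2 - \sqrt{5}$ ($E{\left(r \right)} = 2 - \sqrt{1 + 4} = 2 - \sqrt{5}$)
$Z = 1128$ ($Z = 193 + 935 = 1128$)
$X = -6 + 3 \sqrt{5}$ ($X = \left(-1 - 2\right) \left(2 - \sqrt{5}\right) = - 3 \left(2 - \sqrt{5}\right) = -6 + 3 \sqrt{5} \approx 0.7082$)
$Z X = 1128 \left(-6 + 3 \sqrt{5}\right) = -6768 + 3384 \sqrt{5}$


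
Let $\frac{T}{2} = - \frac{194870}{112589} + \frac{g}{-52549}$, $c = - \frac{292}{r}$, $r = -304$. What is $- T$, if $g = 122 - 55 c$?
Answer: $\frac{111264125179}{32117813674} \approx 3.4642$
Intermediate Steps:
$c = \frac{73}{76}$ ($c = - \frac{292}{-304} = \left(-292\right) \left(- \frac{1}{304}\right) = \frac{73}{76} \approx 0.96053$)
$g = \frac{5257}{76}$ ($g = 122 - \frac{4015}{76} = \frac{5257}{76} \approx 69.171$)
$T = - \frac{111264125179}{32117813674}$ ($T = 2 \left(- \frac{194870}{112589} + \frac{5257}{76 \left(-52549\right)}\right) = 2 \left(\left(-194870\right) \frac{1}{112589} + \frac{5257}{76} \left(- \frac{1}{52549}\right)\right) = 2 \left(- \frac{194870}{112589} - \frac{751}{570532}\right) = 2 \left(- \frac{111264125179}{64235627348}\right) = - \frac{111264125179}{32117813674} \approx -3.4642$)
$- T = \left(-1\right) \left(- \frac{111264125179}{32117813674}\right) = \frac{111264125179}{32117813674}$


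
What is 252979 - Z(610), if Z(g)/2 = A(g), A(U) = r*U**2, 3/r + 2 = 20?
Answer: 386837/3 ≈ 1.2895e+5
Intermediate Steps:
r = 1/6 (r = 3/(-2 + 20) = 3/18 = 3*(1/18) = 1/6 ≈ 0.16667)
A(U) = U**2/6
Z(g) = g**2/3 (Z(g) = 2*(g**2/6) = g**2/3)
252979 - Z(610) = 252979 - 610**2/3 = 252979 - 372100/3 = 386837/3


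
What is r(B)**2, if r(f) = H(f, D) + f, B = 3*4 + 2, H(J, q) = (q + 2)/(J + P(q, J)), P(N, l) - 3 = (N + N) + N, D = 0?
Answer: 57600/289 ≈ 199.31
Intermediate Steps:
P(N, l) = 3 + 3*N (P(N, l) = 3 + ((N + N) + N) = 3 + (2*N + N) = 3 + 3*N)
H(J, q) = (2 + q)/(3 + J + 3*q) (H(J, q) = (q + 2)/(J + (3 + 3*q)) = (2 + q)/(3 + J + 3*q))
B = 14 (B = 12 + 2 = 14)
r(f) = f + 2/(3 + f) (r(f) = (2 + 0)/(3 + f + 3*0) + f = 2/(3 + f + 0) + f = 2/(3 + f) + f = f + 2/(3 + f))
r(B)**2 = ((2 + 14*(3 + 14))/(3 + 14))**2 = ((2 + 14*17)/17)**2 = ((2 + 238)/17)**2 = ((1/17)*240)**2 = (240/17)**2 = 57600/289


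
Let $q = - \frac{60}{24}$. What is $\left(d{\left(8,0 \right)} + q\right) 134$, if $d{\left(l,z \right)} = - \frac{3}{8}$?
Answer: $- \frac{1541}{4} \approx -385.25$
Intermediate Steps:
$q = - \frac{5}{2}$ ($q = \left(-60\right) \frac{1}{24} = - \frac{5}{2} \approx -2.5$)
$d{\left(l,z \right)} = - \frac{3}{8}$ ($d{\left(l,z \right)} = \left(-3\right) \frac{1}{8} = - \frac{3}{8}$)
$\left(d{\left(8,0 \right)} + q\right) 134 = \left(- \frac{3}{8} - \frac{5}{2}\right) 134 = \left(- \frac{23}{8}\right) 134 = - \frac{1541}{4}$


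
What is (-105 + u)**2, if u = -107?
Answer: 44944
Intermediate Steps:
(-105 + u)**2 = (-105 - 107)**2 = (-212)**2 = 44944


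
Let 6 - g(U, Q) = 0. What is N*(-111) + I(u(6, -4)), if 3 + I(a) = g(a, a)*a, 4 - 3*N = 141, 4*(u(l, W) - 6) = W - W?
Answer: 5102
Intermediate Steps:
u(l, W) = 6 (u(l, W) = 6 + (W - W)/4 = 6 + (1/4)*0 = 6 + 0 = 6)
g(U, Q) = 6 (g(U, Q) = 6 - 1*0 = 6 + 0 = 6)
N = -137/3 (N = 4/3 - 1/3*141 = 4/3 - 47 = -137/3 ≈ -45.667)
I(a) = -3 + 6*a
N*(-111) + I(u(6, -4)) = -137/3*(-111) + (-3 + 6*6) = 5069 + (-3 + 36) = 5069 + 33 = 5102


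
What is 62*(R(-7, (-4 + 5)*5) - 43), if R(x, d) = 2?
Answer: -2542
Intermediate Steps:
62*(R(-7, (-4 + 5)*5) - 43) = 62*(2 - 43) = 62*(-41) = -2542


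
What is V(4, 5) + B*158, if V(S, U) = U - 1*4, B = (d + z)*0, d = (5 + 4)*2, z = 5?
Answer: 1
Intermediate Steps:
d = 18 (d = 9*2 = 18)
B = 0 (B = (18 + 5)*0 = 23*0 = 0)
V(S, U) = -4 + U (V(S, U) = U - 4 = -4 + U)
V(4, 5) + B*158 = (-4 + 5) + 0*158 = 1 + 0 = 1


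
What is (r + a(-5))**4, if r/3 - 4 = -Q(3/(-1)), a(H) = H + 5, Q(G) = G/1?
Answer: 194481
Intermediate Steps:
Q(G) = G (Q(G) = G*1 = G)
a(H) = 5 + H
r = 21 (r = 12 + 3*(-3/(-1)) = 12 + 3*(-3*(-1)) = 12 + 3*(-1*(-3)) = 12 + 3*3 = 12 + 9 = 21)
(r + a(-5))**4 = (21 + (5 - 5))**4 = (21 + 0)**4 = 21**4 = 194481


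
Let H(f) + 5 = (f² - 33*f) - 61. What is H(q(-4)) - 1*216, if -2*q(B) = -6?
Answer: -372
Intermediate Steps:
q(B) = 3 (q(B) = -½*(-6) = 3)
H(f) = -66 + f² - 33*f (H(f) = -5 + ((f² - 33*f) - 61) = -5 + (-61 + f² - 33*f) = -66 + f² - 33*f)
H(q(-4)) - 1*216 = (-66 + 3² - 33*3) - 1*216 = (-66 + 9 - 99) - 216 = -156 - 216 = -372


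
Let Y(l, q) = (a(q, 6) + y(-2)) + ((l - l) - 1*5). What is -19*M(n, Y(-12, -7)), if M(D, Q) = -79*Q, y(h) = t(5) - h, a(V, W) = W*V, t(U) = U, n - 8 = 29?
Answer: -60040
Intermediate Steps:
n = 37 (n = 8 + 29 = 37)
a(V, W) = V*W
y(h) = 5 - h
Y(l, q) = 2 + 6*q (Y(l, q) = (q*6 + (5 - 1*(-2))) + ((l - l) - 1*5) = (6*q + (5 + 2)) + (0 - 5) = (6*q + 7) - 5 = (7 + 6*q) - 5 = 2 + 6*q)
-19*M(n, Y(-12, -7)) = -(-1501)*(2 + 6*(-7)) = -(-1501)*(2 - 42) = -(-1501)*(-40) = -19*3160 = -60040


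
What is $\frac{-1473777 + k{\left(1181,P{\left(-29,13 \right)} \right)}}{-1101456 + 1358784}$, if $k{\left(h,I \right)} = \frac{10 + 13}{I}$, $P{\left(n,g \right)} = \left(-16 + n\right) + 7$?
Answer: $- \frac{56003549}{9778464} \approx -5.7272$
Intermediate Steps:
$P{\left(n,g \right)} = -9 + n$
$k{\left(h,I \right)} = \frac{23}{I}$
$\frac{-1473777 + k{\left(1181,P{\left(-29,13 \right)} \right)}}{-1101456 + 1358784} = \frac{-1473777 + \frac{23}{-9 - 29}}{-1101456 + 1358784} = \frac{-1473777 + \frac{23}{-38}}{257328} = \left(-1473777 + 23 \left(- \frac{1}{38}\right)\right) \frac{1}{257328} = \left(-1473777 - \frac{23}{38}\right) \frac{1}{257328} = \left(- \frac{56003549}{38}\right) \frac{1}{257328} = - \frac{56003549}{9778464}$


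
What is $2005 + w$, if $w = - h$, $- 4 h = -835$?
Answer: $\frac{7185}{4} \approx 1796.3$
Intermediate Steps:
$h = \frac{835}{4}$ ($h = \left(- \frac{1}{4}\right) \left(-835\right) = \frac{835}{4} \approx 208.75$)
$w = - \frac{835}{4}$ ($w = \left(-1\right) \frac{835}{4} = - \frac{835}{4} \approx -208.75$)
$2005 + w = 2005 - \frac{835}{4} = \frac{7185}{4}$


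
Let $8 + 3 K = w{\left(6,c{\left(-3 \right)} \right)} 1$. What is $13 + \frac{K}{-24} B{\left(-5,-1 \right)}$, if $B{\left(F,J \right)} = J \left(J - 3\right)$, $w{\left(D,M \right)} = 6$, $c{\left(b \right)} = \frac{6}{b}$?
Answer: $\frac{118}{9} \approx 13.111$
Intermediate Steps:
$B{\left(F,J \right)} = J \left(-3 + J\right)$
$K = - \frac{2}{3}$ ($K = - \frac{8}{3} + \frac{6 \cdot 1}{3} = - \frac{8}{3} + \frac{1}{3} \cdot 6 = - \frac{8}{3} + 2 = - \frac{2}{3} \approx -0.66667$)
$13 + \frac{K}{-24} B{\left(-5,-1 \right)} = 13 + - \frac{2}{3 \left(-24\right)} \left(- (-3 - 1)\right) = 13 + \left(- \frac{2}{3}\right) \left(- \frac{1}{24}\right) \left(\left(-1\right) \left(-4\right)\right) = 13 + \frac{1}{36} \cdot 4 = 13 + \frac{1}{9} = \frac{118}{9}$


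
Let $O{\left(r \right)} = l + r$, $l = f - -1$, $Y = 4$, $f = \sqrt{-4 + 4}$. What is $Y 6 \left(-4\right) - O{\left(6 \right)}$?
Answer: $-103$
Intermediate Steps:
$f = 0$ ($f = \sqrt{0} = 0$)
$l = 1$ ($l = 0 - -1 = 0 + 1 = 1$)
$O{\left(r \right)} = 1 + r$
$Y 6 \left(-4\right) - O{\left(6 \right)} = 4 \cdot 6 \left(-4\right) - \left(1 + 6\right) = 24 \left(-4\right) - 7 = -96 - 7 = -103$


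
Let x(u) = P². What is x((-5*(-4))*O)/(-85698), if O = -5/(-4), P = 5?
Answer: -25/85698 ≈ -0.00029172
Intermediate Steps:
O = 5/4 (O = -5*(-¼) = 5/4 ≈ 1.2500)
x(u) = 25 (x(u) = 5² = 25)
x((-5*(-4))*O)/(-85698) = 25/(-85698) = 25*(-1/85698) = -25/85698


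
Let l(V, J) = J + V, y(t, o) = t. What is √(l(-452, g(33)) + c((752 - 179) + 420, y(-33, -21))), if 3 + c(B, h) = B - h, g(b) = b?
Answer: 2*√151 ≈ 24.576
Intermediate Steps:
c(B, h) = -3 + B - h (c(B, h) = -3 + (B - h) = -3 + B - h)
√(l(-452, g(33)) + c((752 - 179) + 420, y(-33, -21))) = √((33 - 452) + (-3 + ((752 - 179) + 420) - 1*(-33))) = √(-419 + (-3 + (573 + 420) + 33)) = √(-419 + (-3 + 993 + 33)) = √(-419 + 1023) = √604 = 2*√151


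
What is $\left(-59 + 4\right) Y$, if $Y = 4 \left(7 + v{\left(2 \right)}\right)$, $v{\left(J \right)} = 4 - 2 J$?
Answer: $-1540$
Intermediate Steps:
$Y = 28$ ($Y = 4 \left(7 + \left(4 - 4\right)\right) = 4 \left(7 + 0\right) = 4 \cdot 7 = 28$)
$\left(-59 + 4\right) Y = \left(-59 + 4\right) 28 = \left(-55\right) 28 = -1540$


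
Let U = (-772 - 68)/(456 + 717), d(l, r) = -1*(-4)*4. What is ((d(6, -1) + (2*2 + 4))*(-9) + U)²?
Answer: 7180189696/152881 ≈ 46966.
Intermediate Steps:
d(l, r) = 16 (d(l, r) = 4*4 = 16)
U = -280/391 (U = -840/1173 = -840*1/1173 = -280/391 ≈ -0.71611)
((d(6, -1) + (2*2 + 4))*(-9) + U)² = ((16 + (2*2 + 4))*(-9) - 280/391)² = ((16 + (4 + 4))*(-9) - 280/391)² = ((16 + 8)*(-9) - 280/391)² = (24*(-9) - 280/391)² = (-216 - 280/391)² = (-84736/391)² = 7180189696/152881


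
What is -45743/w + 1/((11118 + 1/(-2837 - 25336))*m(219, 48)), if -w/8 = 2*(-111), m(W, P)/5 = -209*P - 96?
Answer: -7557999719654323/293443969594920 ≈ -25.756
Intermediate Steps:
m(W, P) = -480 - 1045*P (m(W, P) = 5*(-209*P - 96) = 5*(-96 - 209*P) = -480 - 1045*P)
w = 1776 (w = -16*(-111) = -8*(-222) = 1776)
-45743/w + 1/((11118 + 1/(-2837 - 25336))*m(219, 48)) = -45743/1776 + 1/((11118 + 1/(-2837 - 25336))*(-480 - 1045*48)) = -45743*1/1776 + 1/((11118 + 1/(-28173))*(-480 - 50160)) = -45743/1776 + 1/((11118 - 1/28173)*(-50640)) = -45743/1776 - 1/50640/(313227413/28173) = -45743/1776 + (28173/313227413)*(-1/50640) = -45743/1776 - 9391/5287278731440 = -7557999719654323/293443969594920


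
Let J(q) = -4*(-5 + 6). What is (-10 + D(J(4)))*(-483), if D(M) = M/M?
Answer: 4347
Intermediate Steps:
J(q) = -4 (J(q) = -4*1 = -4)
D(M) = 1
(-10 + D(J(4)))*(-483) = (-10 + 1)*(-483) = -9*(-483) = 4347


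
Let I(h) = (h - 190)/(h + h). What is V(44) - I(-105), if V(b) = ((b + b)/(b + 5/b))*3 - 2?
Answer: 70103/27174 ≈ 2.5798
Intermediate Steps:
I(h) = (-190 + h)/(2*h) (I(h) = (-190 + h)/((2*h)) = (-190 + h)*(1/(2*h)) = (-190 + h)/(2*h))
V(b) = -2 + 6*b/(b + 5/b) (V(b) = ((2*b)/(b + 5/b))*3 - 2 = (2*b/(b + 5/b))*3 - 2 = 6*b/(b + 5/b) - 2 = -2 + 6*b/(b + 5/b))
V(44) - I(-105) = 2*(-5 + 2*44²)/(5 + 44²) - (-190 - 105)/(2*(-105)) = 2*(-5 + 2*1936)/(5 + 1936) - (-1)*(-295)/(2*105) = 2*(-5 + 3872)/1941 - 1*59/42 = 2*(1/1941)*3867 - 59/42 = 2578/647 - 59/42 = 70103/27174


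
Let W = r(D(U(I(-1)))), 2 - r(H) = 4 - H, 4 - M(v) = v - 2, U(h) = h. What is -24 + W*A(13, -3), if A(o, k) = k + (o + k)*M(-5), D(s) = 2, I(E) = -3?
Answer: -24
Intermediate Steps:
M(v) = 6 - v (M(v) = 4 - (v - 2) = 4 - (-2 + v) = 4 + (2 - v) = 6 - v)
A(o, k) = 11*o + 12*k (A(o, k) = k + (o + k)*(6 - 1*(-5)) = k + (k + o)*(6 + 5) = k + (k + o)*11 = k + (11*k + 11*o) = 11*o + 12*k)
r(H) = -2 + H (r(H) = 2 - (4 - H) = 2 + (-4 + H) = -2 + H)
W = 0 (W = -2 + 2 = 0)
-24 + W*A(13, -3) = -24 + 0*(11*13 + 12*(-3)) = -24 + 0*(143 - 36) = -24 + 0*107 = -24 + 0 = -24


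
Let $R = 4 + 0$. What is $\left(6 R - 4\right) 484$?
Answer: $9680$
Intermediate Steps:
$R = 4$
$\left(6 R - 4\right) 484 = \left(6 \cdot 4 - 4\right) 484 = \left(24 - 4\right) 484 = 20 \cdot 484 = 9680$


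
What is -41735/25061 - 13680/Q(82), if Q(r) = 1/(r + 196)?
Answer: -95308027175/25061 ≈ -3.8030e+6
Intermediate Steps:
Q(r) = 1/(196 + r)
-41735/25061 - 13680/Q(82) = -41735/25061 - 13680/(1/(196 + 82)) = -41735*1/25061 - 13680/(1/278) = -41735/25061 - 13680/1/278 = -41735/25061 - 13680*278 = -41735/25061 - 3803040 = -95308027175/25061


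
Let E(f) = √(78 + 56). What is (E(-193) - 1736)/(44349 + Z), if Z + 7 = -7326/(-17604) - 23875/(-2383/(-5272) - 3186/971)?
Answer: -24588842223792/747599498479217 + 14164079622*√134/747599498479217 ≈ -0.032671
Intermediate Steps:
E(f) = √134
Z = 119436731323139/14164079622 (Z = -7 + (-7326/(-17604) - 23875/(-2383/(-5272) - 3186/971)) = -7 + (-7326*(-1/17604) - 23875/(-2383*(-1/5272) - 3186*1/971)) = -7 + (407/978 - 23875/(2383/5272 - 3186/971)) = -7 + (407/978 - 23875/(-14482699/5119112)) = -7 + (407/978 - 23875*(-5119112/14482699)) = -7 + (407/978 + 122218799000/14482699) = -7 + 119535879880493/14164079622 = 119436731323139/14164079622 ≈ 8432.4)
(E(-193) - 1736)/(44349 + Z) = (√134 - 1736)/(44349 + 119436731323139/14164079622) = (-1736 + √134)/(747599498479217/14164079622) = (-1736 + √134)*(14164079622/747599498479217) = -24588842223792/747599498479217 + 14164079622*√134/747599498479217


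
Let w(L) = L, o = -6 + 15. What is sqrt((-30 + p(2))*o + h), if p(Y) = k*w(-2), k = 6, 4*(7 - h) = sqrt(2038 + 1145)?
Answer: sqrt(-1484 - sqrt(3183))/2 ≈ 19.624*I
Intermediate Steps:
h = 7 - sqrt(3183)/4 (h = 7 - sqrt(2038 + 1145)/4 = 7 - sqrt(3183)/4 ≈ -7.1045)
o = 9
p(Y) = -12 (p(Y) = 6*(-2) = -12)
sqrt((-30 + p(2))*o + h) = sqrt((-30 - 12)*9 + (7 - sqrt(3183)/4)) = sqrt(-42*9 + (7 - sqrt(3183)/4)) = sqrt(-378 + (7 - sqrt(3183)/4)) = sqrt(-371 - sqrt(3183)/4)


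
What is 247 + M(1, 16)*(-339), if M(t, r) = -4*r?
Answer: 21943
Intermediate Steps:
247 + M(1, 16)*(-339) = 247 - 4*16*(-339) = 247 - 64*(-339) = 247 + 21696 = 21943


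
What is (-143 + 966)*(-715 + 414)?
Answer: -247723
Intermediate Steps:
(-143 + 966)*(-715 + 414) = 823*(-301) = -247723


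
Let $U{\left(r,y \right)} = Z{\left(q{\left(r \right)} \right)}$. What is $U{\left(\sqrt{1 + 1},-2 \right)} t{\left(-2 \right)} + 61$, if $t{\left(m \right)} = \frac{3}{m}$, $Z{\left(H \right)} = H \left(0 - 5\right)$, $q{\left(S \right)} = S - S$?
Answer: $61$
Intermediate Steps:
$q{\left(S \right)} = 0$
$Z{\left(H \right)} = - 5 H$ ($Z{\left(H \right)} = H \left(-5\right) = - 5 H$)
$U{\left(r,y \right)} = 0$ ($U{\left(r,y \right)} = \left(-5\right) 0 = 0$)
$U{\left(\sqrt{1 + 1},-2 \right)} t{\left(-2 \right)} + 61 = 0 \frac{3}{-2} + 61 = 0 \cdot 3 \left(- \frac{1}{2}\right) + 61 = 0 \left(- \frac{3}{2}\right) + 61 = 0 + 61 = 61$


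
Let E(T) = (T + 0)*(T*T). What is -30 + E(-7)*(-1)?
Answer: 313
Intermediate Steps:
E(T) = T³ (E(T) = T*T² = T³)
-30 + E(-7)*(-1) = -30 + (-7)³*(-1) = -30 - 343*(-1) = -30 + 343 = 313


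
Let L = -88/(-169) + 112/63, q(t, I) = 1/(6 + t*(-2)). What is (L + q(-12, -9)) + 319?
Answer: 4887457/15210 ≈ 321.33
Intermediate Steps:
q(t, I) = 1/(6 - 2*t)
L = 3496/1521 (L = -88*(-1/169) + 112*(1/63) = 88/169 + 16/9 = 3496/1521 ≈ 2.2985)
(L + q(-12, -9)) + 319 = (3496/1521 - 1/(-6 + 2*(-12))) + 319 = (3496/1521 - 1/(-6 - 24)) + 319 = (3496/1521 - 1/(-30)) + 319 = (3496/1521 - 1*(-1/30)) + 319 = (3496/1521 + 1/30) + 319 = 35467/15210 + 319 = 4887457/15210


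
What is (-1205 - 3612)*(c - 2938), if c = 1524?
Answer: 6811238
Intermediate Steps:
(-1205 - 3612)*(c - 2938) = (-1205 - 3612)*(1524 - 2938) = -4817*(-1414) = 6811238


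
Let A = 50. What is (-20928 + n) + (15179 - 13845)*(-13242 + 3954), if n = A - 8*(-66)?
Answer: -12410542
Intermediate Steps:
n = 578 (n = 50 - 8*(-66) = 50 + 528 = 578)
(-20928 + n) + (15179 - 13845)*(-13242 + 3954) = (-20928 + 578) + (15179 - 13845)*(-13242 + 3954) = -20350 + 1334*(-9288) = -20350 - 12390192 = -12410542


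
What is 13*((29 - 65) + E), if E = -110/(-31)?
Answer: -13078/31 ≈ -421.87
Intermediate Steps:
E = 110/31 (E = -110*(-1/31) = 110/31 ≈ 3.5484)
13*((29 - 65) + E) = 13*((29 - 65) + 110/31) = 13*(-36 + 110/31) = 13*(-1006/31) = -13078/31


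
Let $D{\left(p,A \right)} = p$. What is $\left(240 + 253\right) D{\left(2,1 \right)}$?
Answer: $986$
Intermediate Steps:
$\left(240 + 253\right) D{\left(2,1 \right)} = \left(240 + 253\right) 2 = 493 \cdot 2 = 986$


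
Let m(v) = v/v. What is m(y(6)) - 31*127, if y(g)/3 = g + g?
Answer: -3936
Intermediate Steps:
y(g) = 6*g (y(g) = 3*(g + g) = 3*(2*g) = 6*g)
m(v) = 1
m(y(6)) - 31*127 = 1 - 31*127 = 1 - 3937 = -3936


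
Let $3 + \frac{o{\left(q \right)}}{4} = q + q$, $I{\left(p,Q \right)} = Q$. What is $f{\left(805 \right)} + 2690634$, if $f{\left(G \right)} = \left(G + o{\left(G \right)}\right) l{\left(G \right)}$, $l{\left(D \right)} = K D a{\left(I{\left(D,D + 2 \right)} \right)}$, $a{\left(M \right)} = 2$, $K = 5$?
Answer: $60916284$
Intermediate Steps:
$o{\left(q \right)} = -12 + 8 q$ ($o{\left(q \right)} = -12 + 4 \left(q + q\right) = -12 + 4 \cdot 2 q = -12 + 8 q$)
$l{\left(D \right)} = 10 D$ ($l{\left(D \right)} = 5 D 2 = 10 D$)
$f{\left(G \right)} = 10 G \left(-12 + 9 G\right)$ ($f{\left(G \right)} = \left(G + \left(-12 + 8 G\right)\right) 10 G = \left(-12 + 9 G\right) 10 G = 10 G \left(-12 + 9 G\right)$)
$f{\left(805 \right)} + 2690634 = 30 \cdot 805 \left(-4 + 3 \cdot 805\right) + 2690634 = 30 \cdot 805 \left(-4 + 2415\right) + 2690634 = 30 \cdot 805 \cdot 2411 + 2690634 = 58225650 + 2690634 = 60916284$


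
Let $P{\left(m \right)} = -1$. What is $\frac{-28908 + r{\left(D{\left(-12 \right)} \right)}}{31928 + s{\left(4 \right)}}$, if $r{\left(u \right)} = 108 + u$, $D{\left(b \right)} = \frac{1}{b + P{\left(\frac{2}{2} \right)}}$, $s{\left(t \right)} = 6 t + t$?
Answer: $- \frac{374401}{415428} \approx -0.90124$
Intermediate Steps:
$s{\left(t \right)} = 7 t$
$D{\left(b \right)} = \frac{1}{-1 + b}$ ($D{\left(b \right)} = \frac{1}{b - 1} = \frac{1}{-1 + b}$)
$\frac{-28908 + r{\left(D{\left(-12 \right)} \right)}}{31928 + s{\left(4 \right)}} = \frac{-28908 + \left(108 + \frac{1}{-1 - 12}\right)}{31928 + 7 \cdot 4} = \frac{-28908 + \left(108 + \frac{1}{-13}\right)}{31928 + 28} = \frac{-28908 + \left(108 - \frac{1}{13}\right)}{31956} = \left(-28908 + \frac{1403}{13}\right) \frac{1}{31956} = \left(- \frac{374401}{13}\right) \frac{1}{31956} = - \frac{374401}{415428}$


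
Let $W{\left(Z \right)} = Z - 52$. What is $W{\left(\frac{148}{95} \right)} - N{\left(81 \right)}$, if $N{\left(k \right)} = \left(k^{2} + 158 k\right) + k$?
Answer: $- \frac{1851592}{95} \approx -19490.0$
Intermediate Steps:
$N{\left(k \right)} = k^{2} + 159 k$
$W{\left(Z \right)} = -52 + Z$
$W{\left(\frac{148}{95} \right)} - N{\left(81 \right)} = \left(-52 + \frac{148}{95}\right) - 81 \left(159 + 81\right) = \left(-52 + 148 \cdot \frac{1}{95}\right) - 81 \cdot 240 = \left(-52 + \frac{148}{95}\right) - 19440 = - \frac{4792}{95} - 19440 = - \frac{1851592}{95}$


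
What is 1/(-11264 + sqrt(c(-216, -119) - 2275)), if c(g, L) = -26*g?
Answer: -11264/126874355 - sqrt(3341)/126874355 ≈ -8.9236e-5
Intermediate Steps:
1/(-11264 + sqrt(c(-216, -119) - 2275)) = 1/(-11264 + sqrt(-26*(-216) - 2275)) = 1/(-11264 + sqrt(5616 - 2275)) = 1/(-11264 + sqrt(3341))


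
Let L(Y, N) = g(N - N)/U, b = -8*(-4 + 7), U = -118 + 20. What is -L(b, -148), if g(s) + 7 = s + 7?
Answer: 0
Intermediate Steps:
U = -98
g(s) = s (g(s) = -7 + (s + 7) = -7 + (7 + s) = s)
b = -24 (b = -8*3 = -24)
L(Y, N) = 0 (L(Y, N) = (N - N)/(-98) = 0*(-1/98) = 0)
-L(b, -148) = -1*0 = 0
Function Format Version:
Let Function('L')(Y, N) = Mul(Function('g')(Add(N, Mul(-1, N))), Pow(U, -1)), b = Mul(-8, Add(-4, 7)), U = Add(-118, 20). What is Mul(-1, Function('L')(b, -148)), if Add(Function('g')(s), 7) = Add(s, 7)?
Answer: 0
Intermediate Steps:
U = -98
Function('g')(s) = s (Function('g')(s) = Add(-7, Add(s, 7)) = Add(-7, Add(7, s)) = s)
b = -24 (b = Mul(-8, 3) = -24)
Function('L')(Y, N) = 0 (Function('L')(Y, N) = Mul(Add(N, Mul(-1, N)), Pow(-98, -1)) = Mul(0, Rational(-1, 98)) = 0)
Mul(-1, Function('L')(b, -148)) = Mul(-1, 0) = 0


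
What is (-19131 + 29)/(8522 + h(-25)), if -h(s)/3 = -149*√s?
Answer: -162787244/77619709 + 42692970*I/77619709 ≈ -2.0972 + 0.55003*I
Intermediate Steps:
h(s) = 447*√s (h(s) = -(-447)*√s = 447*√s)
(-19131 + 29)/(8522 + h(-25)) = (-19131 + 29)/(8522 + 447*√(-25)) = -19102/(8522 + 447*(5*I)) = -19102*(8522 - 2235*I)/77619709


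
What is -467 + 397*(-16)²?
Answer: 101165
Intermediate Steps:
-467 + 397*(-16)² = -467 + 397*256 = -467 + 101632 = 101165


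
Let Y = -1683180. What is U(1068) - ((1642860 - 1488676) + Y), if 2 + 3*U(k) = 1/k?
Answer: 4898901049/3204 ≈ 1.5290e+6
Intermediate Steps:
U(k) = -⅔ + 1/(3*k)
U(1068) - ((1642860 - 1488676) + Y) = (⅓)*(1 - 2*1068)/1068 - ((1642860 - 1488676) - 1683180) = (⅓)*(1/1068)*(1 - 2136) - (154184 - 1683180) = (⅓)*(1/1068)*(-2135) - 1*(-1528996) = -2135/3204 + 1528996 = 4898901049/3204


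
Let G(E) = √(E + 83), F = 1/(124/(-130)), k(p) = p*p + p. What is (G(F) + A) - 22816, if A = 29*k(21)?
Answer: -9418 + √315022/62 ≈ -9409.0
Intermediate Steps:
k(p) = p + p² (k(p) = p² + p = p + p²)
A = 13398 (A = 29*(21*(1 + 21)) = 29*(21*22) = 29*462 = 13398)
F = -65/62 (F = 1/(124*(-1/130)) = 1/(-62/65) = -65/62 ≈ -1.0484)
G(E) = √(83 + E)
(G(F) + A) - 22816 = (√(83 - 65/62) + 13398) - 22816 = (√(5081/62) + 13398) - 22816 = (√315022/62 + 13398) - 22816 = (13398 + √315022/62) - 22816 = -9418 + √315022/62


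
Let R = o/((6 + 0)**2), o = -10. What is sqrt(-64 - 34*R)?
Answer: I*sqrt(491)/3 ≈ 7.3862*I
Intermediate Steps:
R = -5/18 (R = -10/(6 + 0)**2 = -10/(6**2) = -10/36 = -10*1/36 = -5/18 ≈ -0.27778)
sqrt(-64 - 34*R) = sqrt(-64 - 34*(-5/18)) = sqrt(-64 + 85/9) = sqrt(-491/9) = I*sqrt(491)/3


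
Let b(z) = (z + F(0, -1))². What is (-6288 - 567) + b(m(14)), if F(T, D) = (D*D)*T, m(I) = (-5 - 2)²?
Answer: -4454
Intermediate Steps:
m(I) = 49 (m(I) = (-7)² = 49)
F(T, D) = T*D² (F(T, D) = D²*T = T*D²)
b(z) = z² (b(z) = (z + 0*(-1)²)² = (z + 0*1)² = (z + 0)² = z²)
(-6288 - 567) + b(m(14)) = (-6288 - 567) + 49² = -6855 + 2401 = -4454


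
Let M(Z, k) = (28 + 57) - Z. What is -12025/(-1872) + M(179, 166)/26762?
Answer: 12370657/1926864 ≈ 6.4201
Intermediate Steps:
M(Z, k) = 85 - Z
-12025/(-1872) + M(179, 166)/26762 = -12025/(-1872) + (85 - 1*179)/26762 = -12025*(-1/1872) + (85 - 179)*(1/26762) = 925/144 - 94*1/26762 = 925/144 - 47/13381 = 12370657/1926864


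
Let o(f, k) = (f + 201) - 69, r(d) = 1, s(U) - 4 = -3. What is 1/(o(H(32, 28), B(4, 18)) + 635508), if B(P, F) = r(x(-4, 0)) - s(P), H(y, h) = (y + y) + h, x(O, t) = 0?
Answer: 1/635732 ≈ 1.5730e-6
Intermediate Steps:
s(U) = 1 (s(U) = 4 - 3 = 1)
H(y, h) = h + 2*y (H(y, h) = 2*y + h = h + 2*y)
B(P, F) = 0 (B(P, F) = 1 - 1*1 = 1 - 1 = 0)
o(f, k) = 132 + f (o(f, k) = (201 + f) - 69 = 132 + f)
1/(o(H(32, 28), B(4, 18)) + 635508) = 1/((132 + (28 + 2*32)) + 635508) = 1/((132 + (28 + 64)) + 635508) = 1/((132 + 92) + 635508) = 1/(224 + 635508) = 1/635732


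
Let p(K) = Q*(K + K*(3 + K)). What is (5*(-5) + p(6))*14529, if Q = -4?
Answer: -3850185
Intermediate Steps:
p(K) = -4*K - 4*K*(3 + K) (p(K) = -4*(K + K*(3 + K)) = -4*K - 4*K*(3 + K))
(5*(-5) + p(6))*14529 = (5*(-5) - 4*6*(4 + 6))*14529 = (-25 - 4*6*10)*14529 = (-25 - 240)*14529 = -265*14529 = -3850185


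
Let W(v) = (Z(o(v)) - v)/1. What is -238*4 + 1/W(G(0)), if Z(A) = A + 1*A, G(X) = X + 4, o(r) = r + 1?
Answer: -5711/6 ≈ -951.83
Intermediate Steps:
o(r) = 1 + r
G(X) = 4 + X
Z(A) = 2*A (Z(A) = A + A = 2*A)
W(v) = 2 + v (W(v) = (2*(1 + v) - v)/1 = ((2 + 2*v) - v)*1 = (2 + v)*1 = 2 + v)
-238*4 + 1/W(G(0)) = -238*4 + 1/(2 + (4 + 0)) = -17*56 + 1/(2 + 4) = -952 + 1/6 = -5711/6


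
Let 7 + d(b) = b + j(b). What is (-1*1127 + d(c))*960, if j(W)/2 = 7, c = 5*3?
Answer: -1060800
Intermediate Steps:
c = 15
j(W) = 14 (j(W) = 2*7 = 14)
d(b) = 7 + b (d(b) = -7 + (b + 14) = -7 + (14 + b) = 7 + b)
(-1*1127 + d(c))*960 = (-1*1127 + (7 + 15))*960 = (-1127 + 22)*960 = -1105*960 = -1060800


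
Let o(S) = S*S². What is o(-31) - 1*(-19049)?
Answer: -10742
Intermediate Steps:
o(S) = S³
o(-31) - 1*(-19049) = (-31)³ - 1*(-19049) = -29791 + 19049 = -10742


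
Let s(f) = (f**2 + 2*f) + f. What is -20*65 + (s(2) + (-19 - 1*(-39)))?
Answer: -1270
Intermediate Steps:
s(f) = f**2 + 3*f
-20*65 + (s(2) + (-19 - 1*(-39))) = -20*65 + (2*(3 + 2) + (-19 - 1*(-39))) = -1300 + (2*5 + (-19 + 39)) = -1300 + (10 + 20) = -1300 + 30 = -1270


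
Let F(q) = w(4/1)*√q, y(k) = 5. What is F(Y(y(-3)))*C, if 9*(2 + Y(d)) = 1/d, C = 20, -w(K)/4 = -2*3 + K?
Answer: 32*I*√445/3 ≈ 225.01*I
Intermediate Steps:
w(K) = 24 - 4*K (w(K) = -4*(-2*3 + K) = -4*(-6 + K) = 24 - 4*K)
Y(d) = -2 + 1/(9*d)
F(q) = 8*√q (F(q) = (24 - 16/1)*√q = (24 - 16)*√q = 8*√q)
F(Y(y(-3)))*C = (8*√(-2 + (⅑)/5))*20 = (8*√(-2 + (⅑)*(⅕)))*20 = (8*√(-2 + 1/45))*20 = (8*√(-89/45))*20 = (8*(I*√445/15))*20 = (8*I*√445/15)*20 = 32*I*√445/3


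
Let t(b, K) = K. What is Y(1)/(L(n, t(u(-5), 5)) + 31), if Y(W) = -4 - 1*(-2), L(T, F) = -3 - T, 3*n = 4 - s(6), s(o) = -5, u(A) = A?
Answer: -2/25 ≈ -0.080000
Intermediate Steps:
n = 3 (n = (4 - 1*(-5))/3 = (4 + 5)/3 = (1/3)*9 = 3)
Y(W) = -2 (Y(W) = -4 + 2 = -2)
Y(1)/(L(n, t(u(-5), 5)) + 31) = -2/((-3 - 1*3) + 31) = -2/((-3 - 3) + 31) = -2/(-6 + 31) = -2/25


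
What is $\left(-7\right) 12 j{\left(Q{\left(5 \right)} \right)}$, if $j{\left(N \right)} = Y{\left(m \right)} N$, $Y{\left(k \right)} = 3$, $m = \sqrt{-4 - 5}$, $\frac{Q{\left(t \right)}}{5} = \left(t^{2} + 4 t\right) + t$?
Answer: $-63000$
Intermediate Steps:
$Q{\left(t \right)} = 5 t^{2} + 25 t$ ($Q{\left(t \right)} = 5 \left(\left(t^{2} + 4 t\right) + t\right) = 5 \left(t^{2} + 5 t\right) = 5 t^{2} + 25 t$)
$m = 3 i$ ($m = \sqrt{-9} = 3 i \approx 3.0 i$)
$j{\left(N \right)} = 3 N$
$\left(-7\right) 12 j{\left(Q{\left(5 \right)} \right)} = \left(-7\right) 12 \cdot 3 \cdot 5 \cdot 5 \left(5 + 5\right) = - 84 \cdot 3 \cdot 5 \cdot 5 \cdot 10 = - 84 \cdot 3 \cdot 250 = \left(-84\right) 750 = -63000$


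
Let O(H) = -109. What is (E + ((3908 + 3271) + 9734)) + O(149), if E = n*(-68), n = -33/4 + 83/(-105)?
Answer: 1828969/105 ≈ 17419.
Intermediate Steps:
n = -3797/420 (n = -33*¼ + 83*(-1/105) = -33/4 - 83/105 = -3797/420 ≈ -9.0405)
E = 64549/105 (E = -3797/420*(-68) = 64549/105 ≈ 614.75)
(E + ((3908 + 3271) + 9734)) + O(149) = (64549/105 + ((3908 + 3271) + 9734)) - 109 = (64549/105 + (7179 + 9734)) - 109 = (64549/105 + 16913) - 109 = 1840414/105 - 109 = 1828969/105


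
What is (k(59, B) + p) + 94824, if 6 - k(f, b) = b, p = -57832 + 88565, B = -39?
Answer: 125602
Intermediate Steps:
p = 30733
k(f, b) = 6 - b
(k(59, B) + p) + 94824 = ((6 - 1*(-39)) + 30733) + 94824 = ((6 + 39) + 30733) + 94824 = (45 + 30733) + 94824 = 30778 + 94824 = 125602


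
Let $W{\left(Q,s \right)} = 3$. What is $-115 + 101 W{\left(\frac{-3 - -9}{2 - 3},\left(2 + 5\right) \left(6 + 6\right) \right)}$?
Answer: $188$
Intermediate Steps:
$-115 + 101 W{\left(\frac{-3 - -9}{2 - 3},\left(2 + 5\right) \left(6 + 6\right) \right)} = -115 + 101 \cdot 3 = -115 + 303 = 188$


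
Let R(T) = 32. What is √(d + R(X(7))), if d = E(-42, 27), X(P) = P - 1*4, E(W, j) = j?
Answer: √59 ≈ 7.6811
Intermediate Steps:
X(P) = -4 + P (X(P) = P - 4 = -4 + P)
d = 27
√(d + R(X(7))) = √(27 + 32) = √59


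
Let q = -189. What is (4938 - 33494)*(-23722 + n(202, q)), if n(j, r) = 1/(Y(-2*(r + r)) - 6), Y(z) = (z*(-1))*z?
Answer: 193582827722350/285771 ≈ 6.7741e+8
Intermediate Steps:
Y(z) = -z² (Y(z) = (-z)*z = -z²)
n(j, r) = 1/(-6 - 16*r²) (n(j, r) = 1/(-(-2*(r + r))² - 6) = 1/(-(-4*r)² - 6) = 1/(-16*r² - 6) = 1/(-6 - 16*r²))
(4938 - 33494)*(-23722 + n(202, q)) = (4938 - 33494)*(-23722 - 1/(6 + 16*(-189)²)) = -28556*(-23722 - 1/(6 + 16*35721)) = -28556*(-23722 - 1/(6 + 571536)) = -28556*(-23722 - 1/571542) = -28556*(-13558119325/571542) = 193582827722350/285771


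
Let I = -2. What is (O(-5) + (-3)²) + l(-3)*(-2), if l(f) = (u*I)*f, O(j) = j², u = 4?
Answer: -14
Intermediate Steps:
l(f) = -8*f (l(f) = (4*(-2))*f = -8*f)
(O(-5) + (-3)²) + l(-3)*(-2) = ((-5)² + (-3)²) - 8*(-3)*(-2) = (25 + 9) + 24*(-2) = 34 - 48 = -14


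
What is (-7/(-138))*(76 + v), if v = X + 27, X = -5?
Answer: 343/69 ≈ 4.9710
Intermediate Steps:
v = 22 (v = -5 + 27 = 22)
(-7/(-138))*(76 + v) = (-7/(-138))*(76 + 22) = -7*(-1/138)*98 = (7/138)*98 = 343/69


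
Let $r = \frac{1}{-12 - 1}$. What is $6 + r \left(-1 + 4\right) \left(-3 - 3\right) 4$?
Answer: $\frac{150}{13} \approx 11.538$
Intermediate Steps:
$r = - \frac{1}{13}$ ($r = \frac{1}{-13} = - \frac{1}{13} \approx -0.076923$)
$6 + r \left(-1 + 4\right) \left(-3 - 3\right) 4 = 6 - \frac{\left(-1 + 4\right) \left(-3 - 3\right) 4}{13} = 6 - \frac{3 \left(-3 - 3\right) 4}{13} = 6 - \frac{3 \left(-6\right) 4}{13} = 6 - \frac{\left(-18\right) 4}{13} = 6 - - \frac{72}{13} = 6 + \frac{72}{13} = \frac{150}{13}$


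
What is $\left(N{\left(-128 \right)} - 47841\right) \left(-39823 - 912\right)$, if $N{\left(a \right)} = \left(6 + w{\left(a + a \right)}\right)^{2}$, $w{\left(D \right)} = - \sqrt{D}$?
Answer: $1957764835 + 7821120 i \approx 1.9578 \cdot 10^{9} + 7.8211 \cdot 10^{6} i$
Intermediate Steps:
$N{\left(a \right)} = \left(6 - \sqrt{2} \sqrt{a}\right)^{2}$ ($N{\left(a \right)} = \left(6 - \sqrt{a + a}\right)^{2} = \left(6 - \sqrt{2 a}\right)^{2} = \left(6 - \sqrt{2} \sqrt{a}\right)^{2}$)
$\left(N{\left(-128 \right)} - 47841\right) \left(-39823 - 912\right) = \left(\left(-6 + \sqrt{2} \sqrt{-128}\right)^{2} - 47841\right) \left(-39823 - 912\right) = \left(\left(-6 + \sqrt{2} \cdot 8 i \sqrt{2}\right)^{2} - 47841\right) \left(-40735\right) = \left(\left(-6 + 16 i\right)^{2} - 47841\right) \left(-40735\right) = \left(-47841 + \left(-6 + 16 i\right)^{2}\right) \left(-40735\right) = 1948803135 - 40735 \left(-6 + 16 i\right)^{2}$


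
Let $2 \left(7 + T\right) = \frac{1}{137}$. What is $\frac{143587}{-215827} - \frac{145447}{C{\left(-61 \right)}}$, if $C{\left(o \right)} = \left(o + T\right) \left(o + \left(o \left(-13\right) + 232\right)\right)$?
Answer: $\frac{3011188735299}{1938157107434} \approx 1.5536$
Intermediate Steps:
$T = - \frac{1917}{274}$ ($T = -7 + \frac{1}{2 \cdot 137} = -7 + \frac{1}{2} \cdot \frac{1}{137} = -7 + \frac{1}{274} = - \frac{1917}{274} \approx -6.9964$)
$C{\left(o \right)} = \left(232 - 12 o\right) \left(- \frac{1917}{274} + o\right)$ ($C{\left(o \right)} = \left(o - \frac{1917}{274}\right) \left(o + \left(o \left(-13\right) + 232\right)\right) = \left(- \frac{1917}{274} + o\right) \left(o - \left(-232 + 13 o\right)\right) = \left(- \frac{1917}{274} + o\right) \left(232 - 12 o\right) = \left(232 - 12 o\right) \left(- \frac{1917}{274} + o\right)$)
$\frac{143587}{-215827} - \frac{145447}{C{\left(-61 \right)}} = \frac{143587}{-215827} - \frac{145447}{- \frac{222372}{137} - 12 \left(-61\right)^{2} + \frac{43286}{137} \left(-61\right)} = 143587 \left(- \frac{1}{215827}\right) - \frac{145447}{- \frac{222372}{137} - 44652 - \frac{2640446}{137}} = - \frac{143587}{215827} - \frac{145447}{- \frac{222372}{137} - 44652 - \frac{2640446}{137}} = - \frac{143587}{215827} - \frac{145447}{- \frac{8980142}{137}} = - \frac{143587}{215827} - - \frac{19926239}{8980142} = - \frac{143587}{215827} + \frac{19926239}{8980142} = \frac{3011188735299}{1938157107434}$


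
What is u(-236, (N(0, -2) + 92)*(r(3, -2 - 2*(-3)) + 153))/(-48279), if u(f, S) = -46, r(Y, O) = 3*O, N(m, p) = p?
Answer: 46/48279 ≈ 0.00095280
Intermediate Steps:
u(-236, (N(0, -2) + 92)*(r(3, -2 - 2*(-3)) + 153))/(-48279) = -46/(-48279) = -46*(-1/48279) = 46/48279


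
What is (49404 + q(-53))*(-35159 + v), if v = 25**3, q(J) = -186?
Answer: -961424412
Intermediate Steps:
v = 15625
(49404 + q(-53))*(-35159 + v) = (49404 - 186)*(-35159 + 15625) = 49218*(-19534) = -961424412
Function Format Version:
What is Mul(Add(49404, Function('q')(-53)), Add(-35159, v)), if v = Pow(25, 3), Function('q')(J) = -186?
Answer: -961424412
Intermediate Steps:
v = 15625
Mul(Add(49404, Function('q')(-53)), Add(-35159, v)) = Mul(Add(49404, -186), Add(-35159, 15625)) = Mul(49218, -19534) = -961424412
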